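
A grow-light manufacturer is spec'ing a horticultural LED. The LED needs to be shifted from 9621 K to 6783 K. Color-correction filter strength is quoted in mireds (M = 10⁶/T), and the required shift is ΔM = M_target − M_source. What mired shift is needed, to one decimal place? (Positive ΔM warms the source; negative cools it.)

M_source = 10⁶/9621 = 103.939; M_target = 10⁶/6783 = 147.427.
ΔM = 147.427 − 103.939 = 43.488 → +43.5 mireds, a warming shift.

+43.5 mireds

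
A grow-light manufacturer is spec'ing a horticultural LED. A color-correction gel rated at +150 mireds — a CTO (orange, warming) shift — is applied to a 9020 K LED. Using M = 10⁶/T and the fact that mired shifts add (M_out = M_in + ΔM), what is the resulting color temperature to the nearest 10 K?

3830 K

M_in = 10⁶/9020 = 110.86 mireds.
M_out = 110.86 + (+150) = 260.86 mireds.
T_out = 10⁶/260.86 = 3833.4 K → 3830 K.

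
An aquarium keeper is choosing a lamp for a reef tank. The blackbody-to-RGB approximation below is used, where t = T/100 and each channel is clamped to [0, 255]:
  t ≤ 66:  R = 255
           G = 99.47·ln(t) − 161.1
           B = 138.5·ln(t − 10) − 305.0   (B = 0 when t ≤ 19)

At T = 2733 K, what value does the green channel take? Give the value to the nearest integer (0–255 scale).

t = 2733/100 = 27.33; the t ≤ 66 branch applies.
G = 99.47·ln 27.33 − 161.1 = 99.47·3.3080 − 161.1 = 167.945.
Rounded: 168.

168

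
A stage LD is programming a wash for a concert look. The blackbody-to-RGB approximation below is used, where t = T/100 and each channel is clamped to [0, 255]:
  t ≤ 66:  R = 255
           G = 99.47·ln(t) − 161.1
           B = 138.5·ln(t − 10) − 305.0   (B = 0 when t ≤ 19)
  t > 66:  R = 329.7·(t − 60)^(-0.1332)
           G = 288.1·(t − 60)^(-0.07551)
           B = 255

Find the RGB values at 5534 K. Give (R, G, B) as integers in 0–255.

(255, 238, 223)

t = 5534/100 = 55.34; the t ≤ 66 branch applies.
R = 255 by definition for t ≤ 66.
G = 99.47·ln 55.34 − 161.1 = 99.47·4.0135 − 161.1 = 238.122.
B = 138.5·ln(55.34 − 10) − 305.0 = 138.5·ln 45.34 − 305.0 = 138.5·3.8142 − 305.0 = 223.265.
Rounded: (255, 238, 223).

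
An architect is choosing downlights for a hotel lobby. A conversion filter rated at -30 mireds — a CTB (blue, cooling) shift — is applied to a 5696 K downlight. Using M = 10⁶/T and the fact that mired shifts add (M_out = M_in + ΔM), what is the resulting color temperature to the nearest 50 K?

M_in = 10⁶/5696 = 175.56 mireds.
M_out = 175.56 + (-30) = 145.56 mireds.
T_out = 10⁶/145.56 = 6869.9 K → 6850 K.

6850 K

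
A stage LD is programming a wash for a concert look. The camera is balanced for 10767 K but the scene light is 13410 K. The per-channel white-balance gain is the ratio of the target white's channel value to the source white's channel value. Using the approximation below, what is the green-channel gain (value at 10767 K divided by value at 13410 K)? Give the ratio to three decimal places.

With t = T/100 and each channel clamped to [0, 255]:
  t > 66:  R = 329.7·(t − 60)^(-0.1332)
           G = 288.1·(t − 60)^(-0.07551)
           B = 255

1.034

At 13410 K (t = 134.1):
  G = 288.1·(134.1 − 60)^(-0.07551) = 288.1·74.1^(-0.07551) = 288.1·0.72245 = 208.139.
At 10767 K (t = 107.67):
  G = 288.1·(107.67 − 60)^(-0.07551) = 288.1·47.67^(-0.07551) = 288.1·0.74692 = 215.188.
Gain = 215.188 / 208.139 = 1.0339 → 1.034.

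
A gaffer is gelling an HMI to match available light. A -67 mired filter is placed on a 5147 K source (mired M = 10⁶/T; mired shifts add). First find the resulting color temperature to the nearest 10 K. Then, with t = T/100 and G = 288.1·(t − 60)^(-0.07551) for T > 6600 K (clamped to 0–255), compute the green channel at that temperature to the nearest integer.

M_in = 10⁶/5147 = 194.29; M_out = 194.29 + (-67) = 127.29.
T_out = 10⁶/127.29 = 7856.2 K → 7860 K; t = 78.6.
G = 288.1·(78.6 − 60)^(-0.07551) = 288.1·18.6^(-0.07551) = 288.1·0.80193 = 231.037.
Rounded: 231.

231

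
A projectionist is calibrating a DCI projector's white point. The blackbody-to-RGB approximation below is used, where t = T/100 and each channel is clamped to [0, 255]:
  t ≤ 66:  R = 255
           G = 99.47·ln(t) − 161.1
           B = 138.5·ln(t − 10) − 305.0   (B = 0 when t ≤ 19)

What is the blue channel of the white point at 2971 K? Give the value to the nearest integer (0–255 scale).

108

t = 2971/100 = 29.71; the t ≤ 66 branch applies.
B = 138.5·ln(29.71 − 10) − 305.0 = 138.5·ln 19.71 − 305.0 = 138.5·2.9811 − 305.0 = 107.886.
Rounded: 108.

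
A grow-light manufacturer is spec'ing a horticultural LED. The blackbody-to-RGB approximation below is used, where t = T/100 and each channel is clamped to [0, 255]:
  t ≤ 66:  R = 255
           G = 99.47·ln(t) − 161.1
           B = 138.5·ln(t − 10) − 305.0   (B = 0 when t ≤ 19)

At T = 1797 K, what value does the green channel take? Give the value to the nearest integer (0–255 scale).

126

t = 1797/100 = 17.97; the t ≤ 66 branch applies.
G = 99.47·ln 17.97 − 161.1 = 99.47·2.8887 − 161.1 = 126.239.
Rounded: 126.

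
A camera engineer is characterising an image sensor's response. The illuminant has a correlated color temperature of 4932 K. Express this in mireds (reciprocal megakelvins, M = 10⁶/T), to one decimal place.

202.8 mireds

M = 10⁶ / 4932 = 202.758 → 202.8 mireds.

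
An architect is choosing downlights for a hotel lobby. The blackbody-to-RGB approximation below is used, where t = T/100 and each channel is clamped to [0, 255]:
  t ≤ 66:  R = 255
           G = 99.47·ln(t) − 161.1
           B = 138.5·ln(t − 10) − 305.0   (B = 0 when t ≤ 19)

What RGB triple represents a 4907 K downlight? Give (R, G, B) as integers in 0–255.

t = 4907/100 = 49.07; the t ≤ 66 branch applies.
R = 255 by definition for t ≤ 66.
G = 99.47·ln 49.07 − 161.1 = 99.47·3.8932 − 161.1 = 226.161.
B = 138.5·ln(49.07 − 10) − 305.0 = 138.5·ln 39.07 − 305.0 = 138.5·3.6654 − 305.0 = 202.652.
Rounded: (255, 226, 203).

(255, 226, 203)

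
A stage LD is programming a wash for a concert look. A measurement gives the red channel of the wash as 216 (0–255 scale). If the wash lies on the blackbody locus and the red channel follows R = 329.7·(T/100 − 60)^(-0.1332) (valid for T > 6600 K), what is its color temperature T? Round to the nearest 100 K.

(t − 60)^(-0.1332) = 216/329.7 = 0.65514.
t − 60 = 0.65514^(1/-0.1332) = 0.65514^(-7.508) = 23.926, so t = 83.926.
T = 100·t = 8393 K → 8400 K to the nearest 100 K.

8400 K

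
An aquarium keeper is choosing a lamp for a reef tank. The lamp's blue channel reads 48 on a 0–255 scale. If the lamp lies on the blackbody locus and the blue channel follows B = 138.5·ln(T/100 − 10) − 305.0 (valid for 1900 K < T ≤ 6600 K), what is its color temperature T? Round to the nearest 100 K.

2300 K

ln(t − 10) = (48 + 305.0) / 138.5 = 2.5487.
t − 10 = e^2.5487 = 12.791, so t = 22.791.
T = 100·t = 2279 K → 2300 K to the nearest 100 K.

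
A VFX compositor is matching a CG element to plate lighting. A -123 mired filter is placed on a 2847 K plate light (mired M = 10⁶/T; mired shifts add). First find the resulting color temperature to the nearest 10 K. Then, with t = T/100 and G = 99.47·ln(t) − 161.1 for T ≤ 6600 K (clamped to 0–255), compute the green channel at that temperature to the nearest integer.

M_in = 10⁶/2847 = 351.25; M_out = 351.25 + (-123) = 228.25.
T_out = 10⁶/228.25 = 4381.2 K → 4380 K; t = 43.8.
G = 99.47·ln 43.8 − 161.1 = 99.47·3.7796 − 161.1 = 214.860.
Rounded: 215.

215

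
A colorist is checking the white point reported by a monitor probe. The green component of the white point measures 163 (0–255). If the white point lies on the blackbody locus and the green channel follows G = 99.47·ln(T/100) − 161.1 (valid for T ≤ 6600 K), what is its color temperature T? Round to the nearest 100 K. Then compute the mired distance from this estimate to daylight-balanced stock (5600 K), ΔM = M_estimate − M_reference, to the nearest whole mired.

ln t = (163 + 161.1) / 99.47 = 3.2583.
t = e^3.2583 = 26.004.
T = 100·t = 2600 K → 2600 K to the nearest 100 K.
M_estimate = 10⁶/2600 = 384.62; M_reference = 10⁶/5600 = 178.57.
ΔM = 384.62 − 178.57 = 206.04 → +206 mireds.

+206 mireds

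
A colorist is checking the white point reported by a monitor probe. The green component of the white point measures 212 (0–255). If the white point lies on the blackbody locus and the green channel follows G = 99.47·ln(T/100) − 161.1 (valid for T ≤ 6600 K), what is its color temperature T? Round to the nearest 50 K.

4250 K

ln t = (212 + 161.1) / 99.47 = 3.7509.
t = e^3.7509 = 42.559.
T = 100·t = 4256 K → 4250 K to the nearest 50 K.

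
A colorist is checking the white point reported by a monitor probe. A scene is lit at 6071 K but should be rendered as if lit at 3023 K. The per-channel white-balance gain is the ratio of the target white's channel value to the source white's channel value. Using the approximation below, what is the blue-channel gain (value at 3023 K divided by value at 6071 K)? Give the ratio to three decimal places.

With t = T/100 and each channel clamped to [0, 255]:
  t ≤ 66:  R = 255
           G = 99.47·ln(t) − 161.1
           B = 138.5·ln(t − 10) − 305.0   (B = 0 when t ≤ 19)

At 6071 K (t = 60.71):
  B = 138.5·ln(60.71 − 10) − 305.0 = 138.5·ln 50.71 − 305.0 = 138.5·3.9261 − 305.0 = 238.768.
At 3023 K (t = 30.23):
  B = 138.5·ln(30.23 − 10) − 305.0 = 138.5·ln 20.23 − 305.0 = 138.5·3.0072 − 305.0 = 111.493.
Gain = 111.493 / 238.768 = 0.4669 → 0.467.

0.467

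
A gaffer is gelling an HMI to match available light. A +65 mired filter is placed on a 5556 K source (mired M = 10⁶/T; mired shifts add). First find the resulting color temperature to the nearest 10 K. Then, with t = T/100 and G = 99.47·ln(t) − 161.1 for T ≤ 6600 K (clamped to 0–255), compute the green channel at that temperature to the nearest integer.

208

M_in = 10⁶/5556 = 179.99; M_out = 179.99 + (+65) = 244.99.
T_out = 10⁶/244.99 = 4081.9 K → 4080 K; t = 40.8.
G = 99.47·ln 40.8 − 161.1 = 99.47·3.7087 − 161.1 = 207.803.
Rounded: 208.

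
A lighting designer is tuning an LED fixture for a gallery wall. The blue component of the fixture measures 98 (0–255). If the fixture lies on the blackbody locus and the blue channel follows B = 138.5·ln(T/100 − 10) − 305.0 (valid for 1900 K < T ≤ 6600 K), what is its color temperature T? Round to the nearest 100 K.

2800 K

ln(t − 10) = (98 + 305.0) / 138.5 = 2.9097.
t − 10 = e^2.9097 = 18.352, so t = 28.352.
T = 100·t = 2835 K → 2800 K to the nearest 100 K.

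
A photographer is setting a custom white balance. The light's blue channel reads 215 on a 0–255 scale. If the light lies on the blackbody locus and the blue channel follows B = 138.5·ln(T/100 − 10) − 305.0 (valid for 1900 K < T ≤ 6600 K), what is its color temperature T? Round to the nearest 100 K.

ln(t − 10) = (215 + 305.0) / 138.5 = 3.7545.
t − 10 = e^3.7545 = 42.713, so t = 52.713.
T = 100·t = 5271 K → 5300 K to the nearest 100 K.

5300 K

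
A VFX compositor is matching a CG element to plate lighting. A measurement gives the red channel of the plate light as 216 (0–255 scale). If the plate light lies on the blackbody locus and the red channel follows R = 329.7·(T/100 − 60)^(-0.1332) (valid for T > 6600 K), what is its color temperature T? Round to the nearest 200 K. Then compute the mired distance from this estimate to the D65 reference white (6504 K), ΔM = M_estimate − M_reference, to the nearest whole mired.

(t − 60)^(-0.1332) = 216/329.7 = 0.65514.
t − 60 = 0.65514^(1/-0.1332) = 0.65514^(-7.508) = 23.926, so t = 83.926.
T = 100·t = 8393 K → 8400 K to the nearest 200 K.
M_estimate = 10⁶/8400 = 119.05; M_reference = 10⁶/6504 = 153.75.
ΔM = 119.05 − 153.75 = -34.70 → -35 mireds.

-35 mireds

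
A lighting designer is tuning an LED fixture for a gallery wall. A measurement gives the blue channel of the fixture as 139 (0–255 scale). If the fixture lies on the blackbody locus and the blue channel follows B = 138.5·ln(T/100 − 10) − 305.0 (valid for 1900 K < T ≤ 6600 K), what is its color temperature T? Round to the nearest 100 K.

3500 K

ln(t − 10) = (139 + 305.0) / 138.5 = 3.2058.
t − 10 = e^3.2058 = 24.675, so t = 34.675.
T = 100·t = 3467 K → 3500 K to the nearest 100 K.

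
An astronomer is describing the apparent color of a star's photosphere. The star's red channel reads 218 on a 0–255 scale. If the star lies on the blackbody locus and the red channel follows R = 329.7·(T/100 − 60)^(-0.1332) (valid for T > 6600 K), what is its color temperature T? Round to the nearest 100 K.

8200 K

(t − 60)^(-0.1332) = 218/329.7 = 0.66121.
t − 60 = 0.66121^(1/-0.1332) = 0.66121^(-7.508) = 22.326, so t = 82.326.
T = 100·t = 8233 K → 8200 K to the nearest 100 K.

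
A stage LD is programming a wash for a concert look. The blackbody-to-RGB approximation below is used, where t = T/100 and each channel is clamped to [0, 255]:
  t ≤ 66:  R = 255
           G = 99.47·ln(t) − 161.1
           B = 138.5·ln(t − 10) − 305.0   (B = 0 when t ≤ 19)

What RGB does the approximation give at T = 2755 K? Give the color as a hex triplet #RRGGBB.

t = 2755/100 = 27.55; the t ≤ 66 branch applies.
R = 255 by definition for t ≤ 66.
G = 99.47·ln 27.55 − 161.1 = 99.47·3.3160 − 161.1 = 168.743.
B = 138.5·ln(27.55 − 10) − 305.0 = 138.5·ln 17.55 − 305.0 = 138.5·2.8651 − 305.0 = 91.810.
Rounded: (255, 169, 92).
In hex: #FFA95C.

#FFA95C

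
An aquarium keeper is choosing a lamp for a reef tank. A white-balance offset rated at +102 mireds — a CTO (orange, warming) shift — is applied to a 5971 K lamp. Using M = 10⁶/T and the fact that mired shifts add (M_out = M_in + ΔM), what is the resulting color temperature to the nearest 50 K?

3700 K

M_in = 10⁶/5971 = 167.48 mireds.
M_out = 167.48 + (+102) = 269.48 mireds.
T_out = 10⁶/269.48 = 3710.9 K → 3700 K.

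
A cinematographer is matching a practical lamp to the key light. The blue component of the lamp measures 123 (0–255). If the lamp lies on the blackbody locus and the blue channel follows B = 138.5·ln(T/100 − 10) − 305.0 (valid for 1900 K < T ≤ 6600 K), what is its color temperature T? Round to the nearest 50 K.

ln(t − 10) = (123 + 305.0) / 138.5 = 3.0903.
t − 10 = e^3.0903 = 21.983, so t = 31.983.
T = 100·t = 3198 K → 3200 K to the nearest 50 K.

3200 K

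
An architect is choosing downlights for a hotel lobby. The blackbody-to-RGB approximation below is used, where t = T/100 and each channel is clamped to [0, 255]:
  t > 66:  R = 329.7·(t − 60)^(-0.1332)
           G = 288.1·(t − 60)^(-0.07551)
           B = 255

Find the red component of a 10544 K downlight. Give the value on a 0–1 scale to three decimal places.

0.778

t = 10544/100 = 105.44; the t > 66 branch applies.
R = 329.7·(105.44 − 60)^(-0.1332) = 329.7·45.44^(-0.1332) = 329.7·0.60149 = 198.312.
On a 0–1 scale: 198.312/255 = 0.7777 → 0.778.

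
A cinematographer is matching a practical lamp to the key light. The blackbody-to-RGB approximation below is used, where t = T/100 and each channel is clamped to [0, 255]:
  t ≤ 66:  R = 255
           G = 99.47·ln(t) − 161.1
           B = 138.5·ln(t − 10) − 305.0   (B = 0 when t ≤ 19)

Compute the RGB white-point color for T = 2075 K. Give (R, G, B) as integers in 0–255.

t = 2075/100 = 20.75; the t ≤ 66 branch applies.
R = 255 by definition for t ≤ 66.
G = 99.47·ln 20.75 − 161.1 = 99.47·3.0325 − 161.1 = 140.547.
B = 138.5·ln(20.75 − 10) − 305.0 = 138.5·ln 10.75 − 305.0 = 138.5·2.3749 − 305.0 = 23.924.
Rounded: (255, 141, 24).

(255, 141, 24)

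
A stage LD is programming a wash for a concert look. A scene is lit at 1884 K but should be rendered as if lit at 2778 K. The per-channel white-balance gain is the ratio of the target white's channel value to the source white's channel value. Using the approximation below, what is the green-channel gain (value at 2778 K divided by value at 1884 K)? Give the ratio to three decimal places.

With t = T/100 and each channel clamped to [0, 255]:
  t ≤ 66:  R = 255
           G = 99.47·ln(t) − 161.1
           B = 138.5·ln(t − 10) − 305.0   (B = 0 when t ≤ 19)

At 1884 K (t = 18.84):
  G = 99.47·ln 18.84 − 161.1 = 99.47·2.9360 − 161.1 = 130.942.
At 2778 K (t = 27.78):
  G = 99.47·ln 27.78 − 161.1 = 99.47·3.3243 − 161.1 = 169.570.
Gain = 169.570 / 130.942 = 1.2950 → 1.295.

1.295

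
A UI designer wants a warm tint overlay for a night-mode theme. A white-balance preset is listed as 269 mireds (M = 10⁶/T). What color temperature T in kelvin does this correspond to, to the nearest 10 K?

T = 10⁶ / 269 = 3717.47 K → 3720 K.

3720 K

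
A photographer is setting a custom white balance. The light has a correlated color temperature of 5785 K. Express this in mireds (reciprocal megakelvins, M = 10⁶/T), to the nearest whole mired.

173 mireds

M = 10⁶ / 5785 = 172.861 → 173 mireds.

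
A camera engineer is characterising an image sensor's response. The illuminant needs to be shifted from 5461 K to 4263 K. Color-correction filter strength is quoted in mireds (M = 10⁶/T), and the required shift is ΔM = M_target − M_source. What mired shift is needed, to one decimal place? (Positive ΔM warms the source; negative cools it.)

M_source = 10⁶/5461 = 183.117; M_target = 10⁶/4263 = 234.577.
ΔM = 234.577 − 183.117 = 51.460 → +51.5 mireds, a warming shift.

+51.5 mireds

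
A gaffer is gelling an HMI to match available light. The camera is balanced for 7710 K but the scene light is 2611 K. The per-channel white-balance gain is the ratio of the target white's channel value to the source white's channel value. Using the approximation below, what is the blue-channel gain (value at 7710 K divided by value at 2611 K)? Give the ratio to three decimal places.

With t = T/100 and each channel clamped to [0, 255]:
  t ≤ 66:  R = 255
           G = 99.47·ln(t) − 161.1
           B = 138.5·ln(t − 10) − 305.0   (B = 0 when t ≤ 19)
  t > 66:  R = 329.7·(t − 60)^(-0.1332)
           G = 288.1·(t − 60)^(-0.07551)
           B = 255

3.189

At 2611 K (t = 26.11):
  B = 138.5·ln(26.11 − 10) − 305.0 = 138.5·ln 16.11 − 305.0 = 138.5·2.7794 − 305.0 = 79.952.
At 7710 K (t = 77.1):
  B = 255 by definition for t > 66.
Gain = 255.000 / 79.952 = 3.1894 → 3.189.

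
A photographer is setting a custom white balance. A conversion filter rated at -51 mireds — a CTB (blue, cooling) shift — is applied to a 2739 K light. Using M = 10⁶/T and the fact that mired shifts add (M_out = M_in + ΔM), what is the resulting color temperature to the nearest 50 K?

M_in = 10⁶/2739 = 365.10 mireds.
M_out = 365.10 + (-51) = 314.10 mireds.
T_out = 10⁶/314.10 = 3183.7 K → 3200 K.

3200 K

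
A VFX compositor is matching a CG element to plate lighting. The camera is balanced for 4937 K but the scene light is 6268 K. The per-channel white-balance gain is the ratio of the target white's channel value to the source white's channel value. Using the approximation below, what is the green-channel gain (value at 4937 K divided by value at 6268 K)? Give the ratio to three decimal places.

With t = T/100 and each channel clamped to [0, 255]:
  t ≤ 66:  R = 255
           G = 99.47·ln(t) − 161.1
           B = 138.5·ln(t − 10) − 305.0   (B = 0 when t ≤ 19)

0.905

At 6268 K (t = 62.68):
  G = 99.47·ln 62.68 − 161.1 = 99.47·4.1380 − 161.1 = 250.511.
At 4937 K (t = 49.37):
  G = 99.47·ln 49.37 − 161.1 = 99.47·3.8993 − 161.1 = 226.768.
Gain = 226.768 / 250.511 = 0.9052 → 0.905.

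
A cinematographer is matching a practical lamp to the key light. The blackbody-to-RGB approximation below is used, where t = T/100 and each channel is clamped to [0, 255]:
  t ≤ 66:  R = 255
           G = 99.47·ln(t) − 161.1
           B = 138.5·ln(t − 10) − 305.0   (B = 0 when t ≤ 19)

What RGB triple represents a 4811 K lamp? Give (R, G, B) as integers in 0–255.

t = 4811/100 = 48.11; the t ≤ 66 branch applies.
R = 255 by definition for t ≤ 66.
G = 99.47·ln 48.11 − 161.1 = 99.47·3.8735 − 161.1 = 224.196.
B = 138.5·ln(48.11 − 10) − 305.0 = 138.5·ln 38.11 − 305.0 = 138.5·3.6405 − 305.0 = 199.206.
Rounded: (255, 224, 199).

(255, 224, 199)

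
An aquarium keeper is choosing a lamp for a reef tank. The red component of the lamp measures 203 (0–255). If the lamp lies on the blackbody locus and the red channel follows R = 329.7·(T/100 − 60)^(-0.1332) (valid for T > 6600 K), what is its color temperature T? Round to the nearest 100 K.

(t − 60)^(-0.1332) = 203/329.7 = 0.61571.
t − 60 = 0.61571^(1/-0.1332) = 0.61571^(-7.508) = 38.129, so t = 98.129.
T = 100·t = 9813 K → 9800 K to the nearest 100 K.

9800 K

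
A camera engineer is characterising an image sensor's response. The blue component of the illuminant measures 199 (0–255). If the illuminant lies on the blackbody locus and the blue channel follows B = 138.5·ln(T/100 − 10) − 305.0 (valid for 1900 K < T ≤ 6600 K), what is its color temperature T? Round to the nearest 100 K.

ln(t − 10) = (199 + 305.0) / 138.5 = 3.6390.
t − 10 = e^3.6390 = 38.053, so t = 48.053.
T = 100·t = 4805 K → 4800 K to the nearest 100 K.

4800 K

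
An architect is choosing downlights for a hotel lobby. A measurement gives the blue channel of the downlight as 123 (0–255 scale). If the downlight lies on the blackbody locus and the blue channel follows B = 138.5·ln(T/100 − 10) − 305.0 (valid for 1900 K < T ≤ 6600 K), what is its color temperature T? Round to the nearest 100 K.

3200 K

ln(t − 10) = (123 + 305.0) / 138.5 = 3.0903.
t − 10 = e^3.0903 = 21.983, so t = 31.983.
T = 100·t = 3198 K → 3200 K to the nearest 100 K.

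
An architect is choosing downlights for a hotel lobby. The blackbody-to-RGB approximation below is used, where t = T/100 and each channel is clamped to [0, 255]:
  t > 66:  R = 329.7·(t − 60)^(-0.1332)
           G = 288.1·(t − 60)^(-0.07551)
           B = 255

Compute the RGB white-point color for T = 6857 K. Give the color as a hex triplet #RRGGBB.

t = 6857/100 = 68.57; the t > 66 branch applies.
R = 329.7·(68.57 − 60)^(-0.1332) = 329.7·8.57^(-0.1332) = 329.7·0.75115 = 247.654.
G = 288.1·(68.57 − 60)^(-0.07551) = 288.1·8.57^(-0.07551) = 288.1·0.85026 = 244.959.
B = 255 by definition for t > 66.
Rounded: (248, 245, 255).
In hex: #F8F5FF.

#F8F5FF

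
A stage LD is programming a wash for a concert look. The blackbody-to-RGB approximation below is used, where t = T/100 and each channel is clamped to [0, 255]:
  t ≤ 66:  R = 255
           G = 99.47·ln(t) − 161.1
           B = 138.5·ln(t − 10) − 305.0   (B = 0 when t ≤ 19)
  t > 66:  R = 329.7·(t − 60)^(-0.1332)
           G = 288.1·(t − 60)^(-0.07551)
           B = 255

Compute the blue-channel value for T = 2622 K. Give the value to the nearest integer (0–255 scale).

t = 2622/100 = 26.22; the t ≤ 66 branch applies.
B = 138.5·ln(26.22 − 10) − 305.0 = 138.5·ln 16.22 − 305.0 = 138.5·2.7862 − 305.0 = 80.895.
Rounded: 81.

81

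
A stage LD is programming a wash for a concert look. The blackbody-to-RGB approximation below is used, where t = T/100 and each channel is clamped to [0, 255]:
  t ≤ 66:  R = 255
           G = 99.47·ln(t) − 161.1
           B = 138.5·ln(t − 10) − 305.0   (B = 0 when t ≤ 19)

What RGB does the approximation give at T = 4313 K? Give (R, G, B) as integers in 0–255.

t = 4313/100 = 43.13; the t ≤ 66 branch applies.
R = 255 by definition for t ≤ 66.
G = 99.47·ln 43.13 − 161.1 = 99.47·3.7642 − 161.1 = 213.327.
B = 138.5·ln(43.13 − 10) − 305.0 = 138.5·ln 33.13 − 305.0 = 138.5·3.5004 − 305.0 = 179.811.
Rounded: (255, 213, 180).

(255, 213, 180)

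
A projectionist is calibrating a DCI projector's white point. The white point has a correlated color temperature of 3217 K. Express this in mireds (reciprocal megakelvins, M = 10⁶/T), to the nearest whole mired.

311 mireds

M = 10⁶ / 3217 = 310.849 → 311 mireds.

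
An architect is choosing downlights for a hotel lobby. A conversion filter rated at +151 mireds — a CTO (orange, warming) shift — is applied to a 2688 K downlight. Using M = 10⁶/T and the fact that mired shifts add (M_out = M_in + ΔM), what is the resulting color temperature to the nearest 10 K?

1910 K

M_in = 10⁶/2688 = 372.02 mireds.
M_out = 372.02 + (+151) = 523.02 mireds.
T_out = 10⁶/523.02 = 1912.0 K → 1910 K.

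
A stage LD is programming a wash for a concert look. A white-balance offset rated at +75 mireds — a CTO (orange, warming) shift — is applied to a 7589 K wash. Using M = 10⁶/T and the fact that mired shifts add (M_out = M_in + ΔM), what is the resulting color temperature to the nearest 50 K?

4850 K

M_in = 10⁶/7589 = 131.77 mireds.
M_out = 131.77 + (+75) = 206.77 mireds.
T_out = 10⁶/206.77 = 4836.3 K → 4850 K.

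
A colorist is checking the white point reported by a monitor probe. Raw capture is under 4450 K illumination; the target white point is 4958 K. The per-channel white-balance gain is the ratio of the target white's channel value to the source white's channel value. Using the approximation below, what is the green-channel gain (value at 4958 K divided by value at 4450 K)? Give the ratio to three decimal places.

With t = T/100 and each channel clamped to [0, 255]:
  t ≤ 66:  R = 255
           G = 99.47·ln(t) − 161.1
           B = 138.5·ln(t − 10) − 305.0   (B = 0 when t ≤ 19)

At 4450 K (t = 44.5):
  G = 99.47·ln 44.5 − 161.1 = 99.47·3.7955 − 161.1 = 216.437.
At 4958 K (t = 49.58):
  G = 99.47·ln 49.58 − 161.1 = 99.47·3.9036 − 161.1 = 227.190.
Gain = 227.190 / 216.437 = 1.0497 → 1.050.

1.050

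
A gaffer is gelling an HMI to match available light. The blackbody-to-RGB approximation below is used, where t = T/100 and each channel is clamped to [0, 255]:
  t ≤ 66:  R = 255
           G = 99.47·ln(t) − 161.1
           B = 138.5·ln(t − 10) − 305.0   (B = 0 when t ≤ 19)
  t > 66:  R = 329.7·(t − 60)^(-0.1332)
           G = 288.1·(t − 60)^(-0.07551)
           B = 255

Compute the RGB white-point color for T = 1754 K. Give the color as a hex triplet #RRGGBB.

#FF7C00

t = 1754/100 = 17.54; the t ≤ 66 branch applies.
R = 255 by definition for t ≤ 66.
G = 99.47·ln 17.54 − 161.1 = 99.47·2.8645 − 161.1 = 123.830.
t = 17.54 ≤ 19, so B = 0.
Rounded: (255, 124, 0).
In hex: #FF7C00.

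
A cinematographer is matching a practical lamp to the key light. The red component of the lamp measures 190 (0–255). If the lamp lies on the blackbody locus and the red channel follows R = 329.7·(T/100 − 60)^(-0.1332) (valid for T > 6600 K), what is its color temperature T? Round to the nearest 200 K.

(t − 60)^(-0.1332) = 190/329.7 = 0.57628.
t − 60 = 0.57628^(1/-0.1332) = 0.57628^(-7.508) = 62.667, so t = 122.667.
T = 100·t = 12267 K → 12200 K to the nearest 200 K.

12200 K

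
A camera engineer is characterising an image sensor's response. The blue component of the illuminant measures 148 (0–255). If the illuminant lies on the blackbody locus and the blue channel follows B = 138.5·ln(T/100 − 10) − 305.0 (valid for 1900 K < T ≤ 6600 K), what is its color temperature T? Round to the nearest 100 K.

3600 K

ln(t − 10) = (148 + 305.0) / 138.5 = 3.2708.
t − 10 = e^3.2708 = 26.331, so t = 36.331.
T = 100·t = 3633 K → 3600 K to the nearest 100 K.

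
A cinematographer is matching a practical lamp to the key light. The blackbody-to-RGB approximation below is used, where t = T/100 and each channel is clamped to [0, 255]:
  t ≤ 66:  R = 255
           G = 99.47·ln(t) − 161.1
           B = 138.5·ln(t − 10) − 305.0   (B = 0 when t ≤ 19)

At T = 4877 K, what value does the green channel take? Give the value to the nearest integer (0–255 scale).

226

t = 4877/100 = 48.77; the t ≤ 66 branch applies.
G = 99.47·ln 48.77 − 161.1 = 99.47·3.8871 − 161.1 = 225.551.
Rounded: 226.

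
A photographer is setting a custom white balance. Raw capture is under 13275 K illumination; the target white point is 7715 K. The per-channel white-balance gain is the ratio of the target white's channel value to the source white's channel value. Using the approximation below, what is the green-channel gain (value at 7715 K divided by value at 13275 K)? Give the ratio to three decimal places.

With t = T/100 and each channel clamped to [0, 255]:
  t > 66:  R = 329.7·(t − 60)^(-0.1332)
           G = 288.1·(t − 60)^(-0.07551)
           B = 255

At 13275 K (t = 132.75):
  G = 288.1·(132.75 − 60)^(-0.07551) = 288.1·72.75^(-0.07551) = 288.1·0.72346 = 208.428.
At 7715 K (t = 77.15):
  G = 288.1·(77.15 − 60)^(-0.07551) = 288.1·17.15^(-0.07551) = 288.1·0.80686 = 232.458.
Gain = 232.458 / 208.428 = 1.1153 → 1.115.

1.115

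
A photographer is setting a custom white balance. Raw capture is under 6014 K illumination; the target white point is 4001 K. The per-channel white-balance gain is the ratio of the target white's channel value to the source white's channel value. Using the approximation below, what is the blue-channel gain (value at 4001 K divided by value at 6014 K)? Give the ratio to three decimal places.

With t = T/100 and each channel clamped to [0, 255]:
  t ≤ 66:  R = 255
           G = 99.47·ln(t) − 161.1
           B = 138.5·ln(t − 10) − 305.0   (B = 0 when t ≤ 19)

At 6014 K (t = 60.14):
  B = 138.5·ln(60.14 − 10) − 305.0 = 138.5·ln 50.14 − 305.0 = 138.5·3.9148 − 305.0 = 237.202.
At 4001 K (t = 40.01):
  B = 138.5·ln(40.01 − 10) − 305.0 = 138.5·ln 30.01 − 305.0 = 138.5·3.4015 − 305.0 = 166.112.
Gain = 166.112 / 237.202 = 0.7003 → 0.700.

0.700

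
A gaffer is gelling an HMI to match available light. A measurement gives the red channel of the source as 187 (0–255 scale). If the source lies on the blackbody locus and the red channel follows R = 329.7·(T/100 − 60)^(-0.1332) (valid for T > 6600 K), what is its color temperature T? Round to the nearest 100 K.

(t − 60)^(-0.1332) = 187/329.7 = 0.56718.
t − 60 = 0.56718^(1/-0.1332) = 0.56718^(-7.508) = 70.620, so t = 130.620.
T = 100·t = 13062 K → 13100 K to the nearest 100 K.

13100 K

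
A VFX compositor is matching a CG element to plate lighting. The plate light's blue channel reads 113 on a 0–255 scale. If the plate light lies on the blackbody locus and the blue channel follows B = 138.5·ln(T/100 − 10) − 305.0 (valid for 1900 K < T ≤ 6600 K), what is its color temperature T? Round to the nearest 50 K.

3050 K

ln(t − 10) = (113 + 305.0) / 138.5 = 3.0181.
t − 10 = e^3.0181 = 20.451, so t = 30.451.
T = 100·t = 3045 K → 3050 K to the nearest 50 K.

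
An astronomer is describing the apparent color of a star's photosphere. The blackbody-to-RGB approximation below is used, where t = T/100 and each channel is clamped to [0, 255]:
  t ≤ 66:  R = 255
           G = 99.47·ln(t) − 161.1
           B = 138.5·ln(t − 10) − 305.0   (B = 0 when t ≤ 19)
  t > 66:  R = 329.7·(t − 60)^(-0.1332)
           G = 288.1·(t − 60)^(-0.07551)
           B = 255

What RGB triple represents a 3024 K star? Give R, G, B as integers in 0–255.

t = 3024/100 = 30.24; the t ≤ 66 branch applies.
R = 255 by definition for t ≤ 66.
G = 99.47·ln 30.24 − 161.1 = 99.47·3.4092 − 161.1 = 178.010.
B = 138.5·ln(30.24 − 10) − 305.0 = 138.5·ln 20.24 − 305.0 = 138.5·3.0077 − 305.0 = 111.561.
Rounded: (255, 178, 112).

R=255, G=178, B=112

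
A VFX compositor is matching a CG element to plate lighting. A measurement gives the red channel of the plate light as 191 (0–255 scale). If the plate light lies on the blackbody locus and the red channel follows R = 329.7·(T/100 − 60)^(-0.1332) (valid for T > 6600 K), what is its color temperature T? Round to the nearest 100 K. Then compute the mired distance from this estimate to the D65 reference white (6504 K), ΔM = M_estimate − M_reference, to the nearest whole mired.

(t − 60)^(-0.1332) = 191/329.7 = 0.57931.
t − 60 = 0.57931^(1/-0.1332) = 0.57931^(-7.508) = 60.245, so t = 120.245.
T = 100·t = 12025 K → 12000 K to the nearest 100 K.
M_estimate = 10⁶/12000 = 83.33; M_reference = 10⁶/6504 = 153.75.
ΔM = 83.33 − 153.75 = -70.42 → -70 mireds.

-70 mireds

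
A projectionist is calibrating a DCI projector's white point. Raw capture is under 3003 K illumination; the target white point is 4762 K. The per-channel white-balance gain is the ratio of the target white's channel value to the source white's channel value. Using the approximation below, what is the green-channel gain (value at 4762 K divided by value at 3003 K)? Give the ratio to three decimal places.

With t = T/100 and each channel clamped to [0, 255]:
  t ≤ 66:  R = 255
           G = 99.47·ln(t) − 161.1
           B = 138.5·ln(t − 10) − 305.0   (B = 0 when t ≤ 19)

At 3003 K (t = 30.03):
  G = 99.47·ln 30.03 − 161.1 = 99.47·3.4022 − 161.1 = 177.317.
At 4762 K (t = 47.62):
  G = 99.47·ln 47.62 − 161.1 = 99.47·3.8633 − 161.1 = 223.178.
Gain = 223.178 / 177.317 = 1.2586 → 1.259.

1.259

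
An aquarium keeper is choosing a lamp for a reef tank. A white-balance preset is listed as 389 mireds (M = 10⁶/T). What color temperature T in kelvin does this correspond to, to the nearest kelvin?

T = 10⁶ / 389 = 2570.69 K → 2571 K.

2571 K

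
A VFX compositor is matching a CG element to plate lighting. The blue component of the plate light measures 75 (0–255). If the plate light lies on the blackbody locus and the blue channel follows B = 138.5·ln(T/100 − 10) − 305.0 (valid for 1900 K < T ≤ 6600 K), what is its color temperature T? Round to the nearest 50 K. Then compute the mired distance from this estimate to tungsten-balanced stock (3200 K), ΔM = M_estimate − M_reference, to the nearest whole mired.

ln(t − 10) = (75 + 305.0) / 138.5 = 2.7437.
t − 10 = e^2.7437 = 15.544, so t = 25.544.
T = 100·t = 2554 K → 2550 K to the nearest 50 K.
M_estimate = 10⁶/2550 = 392.16; M_reference = 10⁶/3200 = 312.50.
ΔM = 392.16 − 312.50 = 79.66 → +80 mireds.

+80 mireds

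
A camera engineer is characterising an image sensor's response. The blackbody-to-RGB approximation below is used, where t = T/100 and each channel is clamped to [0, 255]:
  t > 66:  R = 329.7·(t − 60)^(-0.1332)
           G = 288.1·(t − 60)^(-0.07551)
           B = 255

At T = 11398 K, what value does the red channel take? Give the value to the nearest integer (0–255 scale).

t = 11398/100 = 113.98; the t > 66 branch applies.
R = 329.7·(113.98 − 60)^(-0.1332) = 329.7·53.98^(-0.1332) = 329.7·0.58785 = 193.814.
Rounded: 194.

194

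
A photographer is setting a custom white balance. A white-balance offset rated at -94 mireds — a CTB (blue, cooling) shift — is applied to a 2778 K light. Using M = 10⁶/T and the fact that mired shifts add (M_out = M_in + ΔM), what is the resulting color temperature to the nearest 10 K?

3760 K

M_in = 10⁶/2778 = 359.97 mireds.
M_out = 359.97 + (-94) = 265.97 mireds.
T_out = 10⁶/265.97 = 3759.8 K → 3760 K.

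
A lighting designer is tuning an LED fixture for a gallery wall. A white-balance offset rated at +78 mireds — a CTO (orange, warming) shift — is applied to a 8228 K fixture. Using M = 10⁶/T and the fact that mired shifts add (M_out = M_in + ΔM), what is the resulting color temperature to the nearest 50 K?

M_in = 10⁶/8228 = 121.54 mireds.
M_out = 121.54 + (+78) = 199.54 mireds.
T_out = 10⁶/199.54 = 5011.6 K → 5000 K.

5000 K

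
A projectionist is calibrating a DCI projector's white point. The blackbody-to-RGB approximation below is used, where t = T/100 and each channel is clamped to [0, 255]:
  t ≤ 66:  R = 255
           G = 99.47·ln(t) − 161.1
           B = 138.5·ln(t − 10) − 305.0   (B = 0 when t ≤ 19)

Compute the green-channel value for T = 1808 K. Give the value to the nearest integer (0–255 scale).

127

t = 1808/100 = 18.08; the t ≤ 66 branch applies.
G = 99.47·ln 18.08 − 161.1 = 99.47·2.8948 − 161.1 = 126.846.
Rounded: 127.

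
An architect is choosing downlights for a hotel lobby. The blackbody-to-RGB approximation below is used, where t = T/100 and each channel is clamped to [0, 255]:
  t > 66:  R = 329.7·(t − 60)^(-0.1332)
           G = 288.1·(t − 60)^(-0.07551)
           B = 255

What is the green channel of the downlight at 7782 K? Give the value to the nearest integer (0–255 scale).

t = 7782/100 = 77.82; the t > 66 branch applies.
G = 288.1·(77.82 − 60)^(-0.07551) = 288.1·17.82^(-0.07551) = 288.1·0.80453 = 231.786.
Rounded: 232.

232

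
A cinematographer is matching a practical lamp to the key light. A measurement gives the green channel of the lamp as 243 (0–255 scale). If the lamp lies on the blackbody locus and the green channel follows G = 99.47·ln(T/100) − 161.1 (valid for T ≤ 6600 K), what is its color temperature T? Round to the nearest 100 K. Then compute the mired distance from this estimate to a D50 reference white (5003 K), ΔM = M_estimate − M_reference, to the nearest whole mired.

ln t = (243 + 161.1) / 99.47 = 4.0625.
t = e^4.0625 = 58.121.
T = 100·t = 5812 K → 5800 K to the nearest 100 K.
M_estimate = 10⁶/5800 = 172.41; M_reference = 10⁶/5003 = 199.88.
ΔM = 172.41 − 199.88 = -27.47 → -27 mireds.

-27 mireds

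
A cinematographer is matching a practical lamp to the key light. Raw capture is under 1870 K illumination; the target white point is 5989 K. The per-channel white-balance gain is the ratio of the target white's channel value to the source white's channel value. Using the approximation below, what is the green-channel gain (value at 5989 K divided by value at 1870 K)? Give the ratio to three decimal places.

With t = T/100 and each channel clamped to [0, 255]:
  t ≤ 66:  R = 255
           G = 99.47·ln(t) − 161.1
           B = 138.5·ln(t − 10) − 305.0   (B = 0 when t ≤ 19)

At 1870 K (t = 18.7):
  G = 99.47·ln 18.7 − 161.1 = 99.47·2.9285 − 161.1 = 130.200.
At 5989 K (t = 59.89):
  G = 99.47·ln 59.89 − 161.1 = 99.47·4.0925 − 161.1 = 245.982.
Gain = 245.982 / 130.200 = 1.8893 → 1.889.

1.889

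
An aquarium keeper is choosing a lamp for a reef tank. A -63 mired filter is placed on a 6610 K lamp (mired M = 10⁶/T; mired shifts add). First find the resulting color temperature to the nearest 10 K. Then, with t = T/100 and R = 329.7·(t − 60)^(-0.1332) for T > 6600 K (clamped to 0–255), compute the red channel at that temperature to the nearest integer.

M_in = 10⁶/6610 = 151.29; M_out = 151.29 + (-63) = 88.29.
T_out = 10⁶/88.29 = 11326.8 K → 11330 K; t = 113.3.
R = 329.7·(113.3 − 60)^(-0.1332) = 329.7·53.3^(-0.1332) = 329.7·0.58884 = 194.142.
Rounded: 194.

194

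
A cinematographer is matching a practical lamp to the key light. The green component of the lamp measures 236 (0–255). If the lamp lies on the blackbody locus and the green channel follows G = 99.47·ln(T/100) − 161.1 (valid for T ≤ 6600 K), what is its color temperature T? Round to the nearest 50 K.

5400 K

ln t = (236 + 161.1) / 99.47 = 3.9922.
t = e^3.9922 = 54.172.
T = 100·t = 5417 K → 5400 K to the nearest 50 K.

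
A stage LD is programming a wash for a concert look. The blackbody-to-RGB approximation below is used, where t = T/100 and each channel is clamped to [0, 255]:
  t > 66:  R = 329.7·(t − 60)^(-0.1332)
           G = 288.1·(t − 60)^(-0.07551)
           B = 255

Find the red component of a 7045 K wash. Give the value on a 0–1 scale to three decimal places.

t = 7045/100 = 70.45; the t > 66 branch applies.
R = 329.7·(70.45 − 60)^(-0.1332) = 329.7·10.45^(-0.1332) = 329.7·0.73157 = 241.197.
On a 0–1 scale: 241.197/255 = 0.9459 → 0.946.

0.946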